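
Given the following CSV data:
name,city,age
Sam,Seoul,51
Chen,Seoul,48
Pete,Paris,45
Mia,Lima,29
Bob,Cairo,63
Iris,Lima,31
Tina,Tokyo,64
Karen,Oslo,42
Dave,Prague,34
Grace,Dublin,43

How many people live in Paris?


Scanning city column for 'Paris':
  Row 3: Pete -> MATCH
Total matches: 1

ANSWER: 1


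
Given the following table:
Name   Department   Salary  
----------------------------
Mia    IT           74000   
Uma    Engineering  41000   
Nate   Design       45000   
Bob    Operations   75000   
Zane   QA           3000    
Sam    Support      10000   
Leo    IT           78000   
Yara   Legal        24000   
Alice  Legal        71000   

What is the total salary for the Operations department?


Operations department members:
  Bob: 75000
Total = 75000 = 75000

ANSWER: 75000


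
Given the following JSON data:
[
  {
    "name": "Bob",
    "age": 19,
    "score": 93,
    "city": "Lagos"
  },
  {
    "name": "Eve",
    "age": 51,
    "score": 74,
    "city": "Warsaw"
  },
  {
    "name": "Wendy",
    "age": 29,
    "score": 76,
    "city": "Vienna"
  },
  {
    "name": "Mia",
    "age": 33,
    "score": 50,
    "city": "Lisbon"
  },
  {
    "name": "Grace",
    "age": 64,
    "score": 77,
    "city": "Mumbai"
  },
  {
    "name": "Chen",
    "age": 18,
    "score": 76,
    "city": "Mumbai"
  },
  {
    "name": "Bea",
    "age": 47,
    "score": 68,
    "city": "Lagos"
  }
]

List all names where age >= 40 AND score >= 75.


Checking both conditions:
  Bob (age=19, score=93) -> no
  Eve (age=51, score=74) -> no
  Wendy (age=29, score=76) -> no
  Mia (age=33, score=50) -> no
  Grace (age=64, score=77) -> YES
  Chen (age=18, score=76) -> no
  Bea (age=47, score=68) -> no


ANSWER: Grace


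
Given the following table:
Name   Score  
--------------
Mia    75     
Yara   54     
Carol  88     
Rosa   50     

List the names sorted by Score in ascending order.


Sorting by Score (ascending):
  Rosa: 50
  Yara: 54
  Mia: 75
  Carol: 88


ANSWER: Rosa, Yara, Mia, Carol


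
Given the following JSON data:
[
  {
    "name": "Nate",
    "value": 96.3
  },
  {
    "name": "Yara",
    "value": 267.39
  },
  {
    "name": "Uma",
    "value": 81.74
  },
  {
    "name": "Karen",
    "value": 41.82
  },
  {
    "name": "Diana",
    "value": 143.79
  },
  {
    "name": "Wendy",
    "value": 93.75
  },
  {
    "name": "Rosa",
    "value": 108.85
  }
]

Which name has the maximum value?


Comparing values:
  Nate: 96.3
  Yara: 267.39
  Uma: 81.74
  Karen: 41.82
  Diana: 143.79
  Wendy: 93.75
  Rosa: 108.85
Maximum: Yara (267.39)

ANSWER: Yara


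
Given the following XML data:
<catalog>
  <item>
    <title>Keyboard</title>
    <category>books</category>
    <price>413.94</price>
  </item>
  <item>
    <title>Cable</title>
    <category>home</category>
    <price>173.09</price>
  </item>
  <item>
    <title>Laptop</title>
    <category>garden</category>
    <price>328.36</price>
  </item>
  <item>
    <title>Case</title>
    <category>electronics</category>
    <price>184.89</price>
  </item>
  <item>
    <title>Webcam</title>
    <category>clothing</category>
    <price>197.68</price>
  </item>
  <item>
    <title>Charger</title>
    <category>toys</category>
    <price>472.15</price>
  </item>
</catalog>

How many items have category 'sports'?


Scanning <item> elements for <category>sports</category>:
Count: 0

ANSWER: 0


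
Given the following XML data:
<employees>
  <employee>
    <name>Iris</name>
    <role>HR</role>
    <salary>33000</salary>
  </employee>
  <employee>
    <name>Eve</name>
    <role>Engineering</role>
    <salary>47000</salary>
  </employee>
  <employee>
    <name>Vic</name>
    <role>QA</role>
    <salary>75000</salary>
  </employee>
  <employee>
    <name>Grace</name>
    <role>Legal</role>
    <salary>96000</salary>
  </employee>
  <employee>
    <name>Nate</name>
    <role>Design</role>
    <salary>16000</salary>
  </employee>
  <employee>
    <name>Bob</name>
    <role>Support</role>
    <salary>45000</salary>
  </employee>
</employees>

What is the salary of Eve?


Searching for <employee> with <name>Eve</name>
Found at position 2
<salary>47000</salary>

ANSWER: 47000


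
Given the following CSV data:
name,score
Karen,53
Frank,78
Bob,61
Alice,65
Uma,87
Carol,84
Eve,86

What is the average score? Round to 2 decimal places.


Scores: 53, 78, 61, 65, 87, 84, 86
Sum = 514
Count = 7
Average = 514 / 7 = 73.43

ANSWER: 73.43


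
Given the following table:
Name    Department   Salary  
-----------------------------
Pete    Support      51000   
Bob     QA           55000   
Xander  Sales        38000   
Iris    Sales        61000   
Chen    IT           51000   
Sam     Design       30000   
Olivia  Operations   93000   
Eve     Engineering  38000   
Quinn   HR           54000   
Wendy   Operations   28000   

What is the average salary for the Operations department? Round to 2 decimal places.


Operations department members:
  Olivia: 93000
  Wendy: 28000
Sum = 121000
Count = 2
Average = 121000 / 2 = 60500.00

ANSWER: 60500.00


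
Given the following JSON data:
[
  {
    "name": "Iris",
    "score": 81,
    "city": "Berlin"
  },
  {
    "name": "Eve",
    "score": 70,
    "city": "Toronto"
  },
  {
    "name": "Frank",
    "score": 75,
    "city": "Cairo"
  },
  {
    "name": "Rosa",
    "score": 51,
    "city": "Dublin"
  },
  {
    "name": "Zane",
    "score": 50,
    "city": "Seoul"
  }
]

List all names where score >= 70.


Filtering records where score >= 70:
  Iris (score=81) -> YES
  Eve (score=70) -> YES
  Frank (score=75) -> YES
  Rosa (score=51) -> no
  Zane (score=50) -> no


ANSWER: Iris, Eve, Frank


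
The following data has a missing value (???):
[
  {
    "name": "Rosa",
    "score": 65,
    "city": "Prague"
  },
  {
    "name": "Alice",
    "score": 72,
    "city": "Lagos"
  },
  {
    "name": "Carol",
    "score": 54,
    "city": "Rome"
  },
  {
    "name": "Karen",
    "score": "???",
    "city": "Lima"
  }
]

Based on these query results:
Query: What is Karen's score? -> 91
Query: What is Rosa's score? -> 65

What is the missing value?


The missing value is Karen's score
From query: Karen's score = 91

ANSWER: 91


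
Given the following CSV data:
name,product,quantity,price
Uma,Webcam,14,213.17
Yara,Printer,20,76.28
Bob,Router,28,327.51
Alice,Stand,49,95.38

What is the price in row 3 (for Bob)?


Row 3: Bob
Column 'price' = 327.51

ANSWER: 327.51


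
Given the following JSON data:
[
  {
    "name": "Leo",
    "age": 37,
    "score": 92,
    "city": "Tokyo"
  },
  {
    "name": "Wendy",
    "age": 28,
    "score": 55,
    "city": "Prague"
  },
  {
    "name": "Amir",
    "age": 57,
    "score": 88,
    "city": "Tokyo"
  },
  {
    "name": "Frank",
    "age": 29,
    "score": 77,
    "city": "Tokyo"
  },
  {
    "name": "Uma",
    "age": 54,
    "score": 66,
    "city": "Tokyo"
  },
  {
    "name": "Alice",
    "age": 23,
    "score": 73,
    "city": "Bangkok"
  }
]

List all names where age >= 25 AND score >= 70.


Checking both conditions:
  Leo (age=37, score=92) -> YES
  Wendy (age=28, score=55) -> no
  Amir (age=57, score=88) -> YES
  Frank (age=29, score=77) -> YES
  Uma (age=54, score=66) -> no
  Alice (age=23, score=73) -> no


ANSWER: Leo, Amir, Frank


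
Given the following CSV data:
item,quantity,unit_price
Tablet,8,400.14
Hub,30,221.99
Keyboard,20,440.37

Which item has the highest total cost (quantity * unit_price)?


Computing row totals:
  Tablet: 3201.12
  Hub: 6659.7
  Keyboard: 8807.4
Maximum: Keyboard (8807.4)

ANSWER: Keyboard


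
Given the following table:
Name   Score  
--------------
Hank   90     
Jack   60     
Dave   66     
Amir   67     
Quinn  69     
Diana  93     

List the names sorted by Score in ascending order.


Sorting by Score (ascending):
  Jack: 60
  Dave: 66
  Amir: 67
  Quinn: 69
  Hank: 90
  Diana: 93


ANSWER: Jack, Dave, Amir, Quinn, Hank, Diana


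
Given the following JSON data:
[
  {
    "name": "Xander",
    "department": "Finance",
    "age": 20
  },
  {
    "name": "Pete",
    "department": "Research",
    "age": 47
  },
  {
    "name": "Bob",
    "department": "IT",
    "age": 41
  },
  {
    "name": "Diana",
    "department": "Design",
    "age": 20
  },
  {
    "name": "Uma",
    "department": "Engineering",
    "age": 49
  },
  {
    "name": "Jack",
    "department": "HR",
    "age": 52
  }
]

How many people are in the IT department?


Scanning records for department = IT
  Record 2: Bob
Count: 1

ANSWER: 1


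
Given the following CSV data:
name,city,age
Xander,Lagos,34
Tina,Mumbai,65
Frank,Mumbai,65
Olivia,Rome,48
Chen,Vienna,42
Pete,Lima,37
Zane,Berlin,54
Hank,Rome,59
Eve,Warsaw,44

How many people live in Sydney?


Scanning city column for 'Sydney':
Total matches: 0

ANSWER: 0


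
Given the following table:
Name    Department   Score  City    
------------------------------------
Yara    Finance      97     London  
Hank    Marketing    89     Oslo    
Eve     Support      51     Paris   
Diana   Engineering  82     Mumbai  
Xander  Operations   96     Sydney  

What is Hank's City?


Row 2: Hank
City = Oslo

ANSWER: Oslo


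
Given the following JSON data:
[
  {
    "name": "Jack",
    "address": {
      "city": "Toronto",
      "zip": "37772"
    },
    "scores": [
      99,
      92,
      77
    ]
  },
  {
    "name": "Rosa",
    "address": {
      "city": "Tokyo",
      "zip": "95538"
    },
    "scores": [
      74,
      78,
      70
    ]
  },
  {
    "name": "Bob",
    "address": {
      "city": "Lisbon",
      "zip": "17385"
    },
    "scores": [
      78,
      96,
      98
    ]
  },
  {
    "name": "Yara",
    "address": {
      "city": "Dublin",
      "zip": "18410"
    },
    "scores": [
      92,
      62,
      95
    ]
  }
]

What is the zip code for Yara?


Path: records[3].address.zip
Value: 18410

ANSWER: 18410


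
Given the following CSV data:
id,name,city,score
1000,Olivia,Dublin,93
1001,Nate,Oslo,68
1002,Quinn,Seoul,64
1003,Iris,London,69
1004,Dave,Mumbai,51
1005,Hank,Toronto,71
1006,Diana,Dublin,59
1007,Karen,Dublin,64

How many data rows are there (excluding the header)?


Counting rows (excluding header):
Header: id,name,city,score
Data rows: 8

ANSWER: 8


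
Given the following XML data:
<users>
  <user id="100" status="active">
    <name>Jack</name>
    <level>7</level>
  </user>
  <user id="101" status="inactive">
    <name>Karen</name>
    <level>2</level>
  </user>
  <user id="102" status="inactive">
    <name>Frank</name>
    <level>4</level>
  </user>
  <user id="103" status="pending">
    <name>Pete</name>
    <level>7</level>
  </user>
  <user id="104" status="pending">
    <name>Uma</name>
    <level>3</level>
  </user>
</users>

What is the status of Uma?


Finding user with name = Uma
user id="104" status="pending"

ANSWER: pending


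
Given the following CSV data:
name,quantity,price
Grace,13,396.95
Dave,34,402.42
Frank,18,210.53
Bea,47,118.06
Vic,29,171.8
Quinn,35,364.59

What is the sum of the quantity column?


Values in 'quantity' column:
  Row 1: 13
  Row 2: 34
  Row 3: 18
  Row 4: 47
  Row 5: 29
  Row 6: 35
Sum = 13 + 34 + 18 + 47 + 29 + 35 = 176

ANSWER: 176


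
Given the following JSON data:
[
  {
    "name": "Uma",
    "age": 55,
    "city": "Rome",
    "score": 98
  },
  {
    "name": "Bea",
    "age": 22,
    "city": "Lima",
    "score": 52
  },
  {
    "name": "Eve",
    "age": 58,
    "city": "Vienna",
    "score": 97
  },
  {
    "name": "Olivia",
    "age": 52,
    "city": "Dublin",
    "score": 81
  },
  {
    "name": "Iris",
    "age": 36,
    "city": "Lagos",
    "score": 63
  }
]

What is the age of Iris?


Looking up record where name = Iris
Record index: 4
Field 'age' = 36

ANSWER: 36


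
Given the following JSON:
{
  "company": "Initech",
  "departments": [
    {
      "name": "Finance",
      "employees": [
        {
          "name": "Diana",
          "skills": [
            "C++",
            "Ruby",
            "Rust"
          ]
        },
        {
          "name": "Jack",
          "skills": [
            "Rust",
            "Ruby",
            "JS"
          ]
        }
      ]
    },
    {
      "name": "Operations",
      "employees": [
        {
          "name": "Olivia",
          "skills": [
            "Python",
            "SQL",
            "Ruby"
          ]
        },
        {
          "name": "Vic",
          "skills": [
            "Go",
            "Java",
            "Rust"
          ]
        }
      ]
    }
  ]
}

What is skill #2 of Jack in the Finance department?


Path: departments[0].employees[1].skills[1]
Value: Ruby

ANSWER: Ruby


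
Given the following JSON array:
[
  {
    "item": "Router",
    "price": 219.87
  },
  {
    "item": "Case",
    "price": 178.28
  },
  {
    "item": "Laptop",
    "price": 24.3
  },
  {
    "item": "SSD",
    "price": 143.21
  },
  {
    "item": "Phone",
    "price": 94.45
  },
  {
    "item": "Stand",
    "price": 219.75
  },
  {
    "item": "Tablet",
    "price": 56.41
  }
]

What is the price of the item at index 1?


Array index 1 -> Case
price = 178.28

ANSWER: 178.28


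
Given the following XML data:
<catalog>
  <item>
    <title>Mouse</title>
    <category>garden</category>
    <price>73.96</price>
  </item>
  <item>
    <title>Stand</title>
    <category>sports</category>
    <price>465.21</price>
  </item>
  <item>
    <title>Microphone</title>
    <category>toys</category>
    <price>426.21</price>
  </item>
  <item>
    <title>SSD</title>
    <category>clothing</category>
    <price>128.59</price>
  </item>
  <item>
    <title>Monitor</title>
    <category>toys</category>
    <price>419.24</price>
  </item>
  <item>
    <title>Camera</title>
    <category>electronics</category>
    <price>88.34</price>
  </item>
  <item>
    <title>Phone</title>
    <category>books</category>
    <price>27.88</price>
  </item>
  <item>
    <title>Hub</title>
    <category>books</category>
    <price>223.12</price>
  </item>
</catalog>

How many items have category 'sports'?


Scanning <item> elements for <category>sports</category>:
  Item 2: Stand -> MATCH
Count: 1

ANSWER: 1


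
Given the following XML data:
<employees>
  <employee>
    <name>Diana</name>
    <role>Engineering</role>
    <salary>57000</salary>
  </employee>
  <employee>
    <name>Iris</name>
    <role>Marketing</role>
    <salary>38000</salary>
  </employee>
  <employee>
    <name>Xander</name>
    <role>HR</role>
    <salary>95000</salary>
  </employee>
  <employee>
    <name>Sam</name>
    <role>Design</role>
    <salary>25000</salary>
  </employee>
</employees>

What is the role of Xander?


Searching for <employee> with <name>Xander</name>
Found at position 3
<role>HR</role>

ANSWER: HR


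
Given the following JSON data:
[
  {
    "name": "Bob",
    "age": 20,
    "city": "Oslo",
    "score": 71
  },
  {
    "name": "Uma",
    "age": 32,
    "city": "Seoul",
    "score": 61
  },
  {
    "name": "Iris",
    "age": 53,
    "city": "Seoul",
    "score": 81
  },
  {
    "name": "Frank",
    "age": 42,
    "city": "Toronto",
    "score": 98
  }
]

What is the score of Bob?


Looking up record where name = Bob
Record index: 0
Field 'score' = 71

ANSWER: 71


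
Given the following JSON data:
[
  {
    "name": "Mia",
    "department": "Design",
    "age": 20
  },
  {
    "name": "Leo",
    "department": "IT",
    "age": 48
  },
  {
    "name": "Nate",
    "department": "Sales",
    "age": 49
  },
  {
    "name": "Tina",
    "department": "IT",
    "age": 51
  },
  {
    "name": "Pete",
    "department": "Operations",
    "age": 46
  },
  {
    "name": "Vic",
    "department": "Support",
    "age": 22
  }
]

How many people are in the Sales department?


Scanning records for department = Sales
  Record 2: Nate
Count: 1

ANSWER: 1


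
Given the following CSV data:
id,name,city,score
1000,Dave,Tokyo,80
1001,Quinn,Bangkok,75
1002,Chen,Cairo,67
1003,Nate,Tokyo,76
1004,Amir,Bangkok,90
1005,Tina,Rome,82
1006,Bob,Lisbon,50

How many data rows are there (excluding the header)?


Counting rows (excluding header):
Header: id,name,city,score
Data rows: 7

ANSWER: 7


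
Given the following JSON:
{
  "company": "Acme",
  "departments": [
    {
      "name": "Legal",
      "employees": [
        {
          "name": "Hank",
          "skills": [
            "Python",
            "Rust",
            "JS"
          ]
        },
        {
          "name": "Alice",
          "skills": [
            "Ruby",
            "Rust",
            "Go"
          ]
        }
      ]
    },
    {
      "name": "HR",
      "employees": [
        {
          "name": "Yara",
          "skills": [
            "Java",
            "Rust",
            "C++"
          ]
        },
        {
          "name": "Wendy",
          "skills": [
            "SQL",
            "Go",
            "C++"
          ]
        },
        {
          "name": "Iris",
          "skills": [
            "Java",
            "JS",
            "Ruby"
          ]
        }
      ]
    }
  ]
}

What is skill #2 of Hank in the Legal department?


Path: departments[0].employees[0].skills[1]
Value: Rust

ANSWER: Rust


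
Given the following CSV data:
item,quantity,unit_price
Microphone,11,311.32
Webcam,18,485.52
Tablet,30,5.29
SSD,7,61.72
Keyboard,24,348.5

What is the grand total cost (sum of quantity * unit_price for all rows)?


Computing row totals:
  Microphone: 11 * 311.32 = 3424.52
  Webcam: 18 * 485.52 = 8739.36
  Tablet: 30 * 5.29 = 158.7
  SSD: 7 * 61.72 = 432.04
  Keyboard: 24 * 348.5 = 8364.0
Grand total = 3424.52 + 8739.36 + 158.7 + 432.04 + 8364.0 = 21118.62

ANSWER: 21118.62


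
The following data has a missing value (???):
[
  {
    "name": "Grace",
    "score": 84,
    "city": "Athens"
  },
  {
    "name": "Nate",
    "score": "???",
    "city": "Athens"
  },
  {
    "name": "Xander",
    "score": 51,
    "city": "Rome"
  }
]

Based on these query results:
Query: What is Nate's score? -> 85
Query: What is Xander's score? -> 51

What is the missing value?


The missing value is Nate's score
From query: Nate's score = 85

ANSWER: 85


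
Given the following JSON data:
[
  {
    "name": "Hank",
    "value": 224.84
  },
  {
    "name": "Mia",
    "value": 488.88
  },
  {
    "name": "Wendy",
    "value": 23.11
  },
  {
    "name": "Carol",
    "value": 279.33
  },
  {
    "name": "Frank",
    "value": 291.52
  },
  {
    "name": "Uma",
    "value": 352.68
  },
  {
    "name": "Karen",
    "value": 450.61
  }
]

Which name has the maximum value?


Comparing values:
  Hank: 224.84
  Mia: 488.88
  Wendy: 23.11
  Carol: 279.33
  Frank: 291.52
  Uma: 352.68
  Karen: 450.61
Maximum: Mia (488.88)

ANSWER: Mia


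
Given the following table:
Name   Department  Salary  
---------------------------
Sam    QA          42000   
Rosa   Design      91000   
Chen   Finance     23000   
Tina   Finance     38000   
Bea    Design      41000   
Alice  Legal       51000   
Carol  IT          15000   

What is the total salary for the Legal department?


Legal department members:
  Alice: 51000
Total = 51000 = 51000

ANSWER: 51000


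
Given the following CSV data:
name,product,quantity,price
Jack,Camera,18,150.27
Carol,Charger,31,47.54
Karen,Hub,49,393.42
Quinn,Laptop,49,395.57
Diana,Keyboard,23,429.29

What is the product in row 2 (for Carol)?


Row 2: Carol
Column 'product' = Charger

ANSWER: Charger


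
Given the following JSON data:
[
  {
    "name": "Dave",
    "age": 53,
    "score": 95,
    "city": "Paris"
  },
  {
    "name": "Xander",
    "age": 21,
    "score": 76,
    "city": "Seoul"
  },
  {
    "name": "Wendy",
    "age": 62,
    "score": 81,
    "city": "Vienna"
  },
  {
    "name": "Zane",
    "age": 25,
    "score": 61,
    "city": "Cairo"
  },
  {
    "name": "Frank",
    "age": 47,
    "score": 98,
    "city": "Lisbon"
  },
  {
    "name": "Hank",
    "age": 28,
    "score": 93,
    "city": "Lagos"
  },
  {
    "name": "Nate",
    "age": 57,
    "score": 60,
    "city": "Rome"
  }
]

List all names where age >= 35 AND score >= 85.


Checking both conditions:
  Dave (age=53, score=95) -> YES
  Xander (age=21, score=76) -> no
  Wendy (age=62, score=81) -> no
  Zane (age=25, score=61) -> no
  Frank (age=47, score=98) -> YES
  Hank (age=28, score=93) -> no
  Nate (age=57, score=60) -> no


ANSWER: Dave, Frank


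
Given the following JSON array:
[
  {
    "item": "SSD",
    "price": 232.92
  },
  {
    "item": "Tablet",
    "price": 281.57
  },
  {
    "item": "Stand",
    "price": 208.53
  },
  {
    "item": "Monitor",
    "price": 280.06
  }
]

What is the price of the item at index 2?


Array index 2 -> Stand
price = 208.53

ANSWER: 208.53


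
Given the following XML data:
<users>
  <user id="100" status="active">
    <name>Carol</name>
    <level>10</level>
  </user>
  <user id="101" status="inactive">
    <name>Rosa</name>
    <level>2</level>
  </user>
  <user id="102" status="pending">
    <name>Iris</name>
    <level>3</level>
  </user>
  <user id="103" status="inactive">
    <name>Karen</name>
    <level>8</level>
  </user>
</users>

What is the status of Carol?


Finding user with name = Carol
user id="100" status="active"

ANSWER: active


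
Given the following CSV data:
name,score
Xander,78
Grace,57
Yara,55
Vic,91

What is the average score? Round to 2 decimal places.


Scores: 78, 57, 55, 91
Sum = 281
Count = 4
Average = 281 / 4 = 70.25

ANSWER: 70.25


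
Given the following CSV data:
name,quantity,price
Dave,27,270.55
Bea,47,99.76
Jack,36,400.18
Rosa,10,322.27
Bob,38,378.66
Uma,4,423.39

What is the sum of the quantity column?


Values in 'quantity' column:
  Row 1: 27
  Row 2: 47
  Row 3: 36
  Row 4: 10
  Row 5: 38
  Row 6: 4
Sum = 27 + 47 + 36 + 10 + 38 + 4 = 162

ANSWER: 162


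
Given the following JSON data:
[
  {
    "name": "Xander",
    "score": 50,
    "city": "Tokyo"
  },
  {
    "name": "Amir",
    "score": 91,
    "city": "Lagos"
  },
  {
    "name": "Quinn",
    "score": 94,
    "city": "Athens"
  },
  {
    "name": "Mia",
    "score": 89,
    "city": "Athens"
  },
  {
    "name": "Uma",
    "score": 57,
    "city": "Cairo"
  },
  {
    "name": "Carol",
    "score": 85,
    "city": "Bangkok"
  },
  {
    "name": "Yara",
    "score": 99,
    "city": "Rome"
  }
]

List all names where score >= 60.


Filtering records where score >= 60:
  Xander (score=50) -> no
  Amir (score=91) -> YES
  Quinn (score=94) -> YES
  Mia (score=89) -> YES
  Uma (score=57) -> no
  Carol (score=85) -> YES
  Yara (score=99) -> YES


ANSWER: Amir, Quinn, Mia, Carol, Yara


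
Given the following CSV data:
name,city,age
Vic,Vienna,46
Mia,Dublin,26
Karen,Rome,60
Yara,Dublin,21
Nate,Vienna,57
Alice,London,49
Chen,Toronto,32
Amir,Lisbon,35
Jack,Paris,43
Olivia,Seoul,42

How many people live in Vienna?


Scanning city column for 'Vienna':
  Row 1: Vic -> MATCH
  Row 5: Nate -> MATCH
Total matches: 2

ANSWER: 2


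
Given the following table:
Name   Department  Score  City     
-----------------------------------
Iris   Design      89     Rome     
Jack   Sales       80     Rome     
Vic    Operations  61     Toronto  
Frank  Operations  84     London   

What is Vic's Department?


Row 3: Vic
Department = Operations

ANSWER: Operations


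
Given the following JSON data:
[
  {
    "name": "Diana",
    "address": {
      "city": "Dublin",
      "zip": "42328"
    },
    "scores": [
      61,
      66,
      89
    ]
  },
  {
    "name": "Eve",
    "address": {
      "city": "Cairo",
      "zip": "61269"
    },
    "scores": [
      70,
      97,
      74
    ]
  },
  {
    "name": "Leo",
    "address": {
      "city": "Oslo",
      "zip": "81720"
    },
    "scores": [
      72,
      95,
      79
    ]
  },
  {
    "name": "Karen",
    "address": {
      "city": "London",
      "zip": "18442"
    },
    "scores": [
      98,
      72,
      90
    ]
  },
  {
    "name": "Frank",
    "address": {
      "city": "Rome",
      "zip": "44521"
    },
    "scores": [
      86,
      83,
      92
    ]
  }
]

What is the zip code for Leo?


Path: records[2].address.zip
Value: 81720

ANSWER: 81720


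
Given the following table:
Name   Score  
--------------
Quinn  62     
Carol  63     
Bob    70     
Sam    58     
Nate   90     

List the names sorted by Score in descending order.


Sorting by Score (descending):
  Nate: 90
  Bob: 70
  Carol: 63
  Quinn: 62
  Sam: 58


ANSWER: Nate, Bob, Carol, Quinn, Sam


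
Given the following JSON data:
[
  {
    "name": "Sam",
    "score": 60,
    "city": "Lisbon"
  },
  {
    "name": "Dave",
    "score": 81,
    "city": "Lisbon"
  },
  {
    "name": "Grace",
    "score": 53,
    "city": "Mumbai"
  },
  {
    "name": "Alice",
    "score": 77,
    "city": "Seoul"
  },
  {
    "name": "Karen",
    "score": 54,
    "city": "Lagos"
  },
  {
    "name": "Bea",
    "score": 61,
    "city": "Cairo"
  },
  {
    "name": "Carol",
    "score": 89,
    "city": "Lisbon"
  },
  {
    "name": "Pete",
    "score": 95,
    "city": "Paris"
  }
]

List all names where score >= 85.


Filtering records where score >= 85:
  Sam (score=60) -> no
  Dave (score=81) -> no
  Grace (score=53) -> no
  Alice (score=77) -> no
  Karen (score=54) -> no
  Bea (score=61) -> no
  Carol (score=89) -> YES
  Pete (score=95) -> YES


ANSWER: Carol, Pete


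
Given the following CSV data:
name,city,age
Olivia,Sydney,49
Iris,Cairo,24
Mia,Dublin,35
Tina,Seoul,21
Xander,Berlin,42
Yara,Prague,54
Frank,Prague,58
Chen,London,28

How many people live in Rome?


Scanning city column for 'Rome':
Total matches: 0

ANSWER: 0


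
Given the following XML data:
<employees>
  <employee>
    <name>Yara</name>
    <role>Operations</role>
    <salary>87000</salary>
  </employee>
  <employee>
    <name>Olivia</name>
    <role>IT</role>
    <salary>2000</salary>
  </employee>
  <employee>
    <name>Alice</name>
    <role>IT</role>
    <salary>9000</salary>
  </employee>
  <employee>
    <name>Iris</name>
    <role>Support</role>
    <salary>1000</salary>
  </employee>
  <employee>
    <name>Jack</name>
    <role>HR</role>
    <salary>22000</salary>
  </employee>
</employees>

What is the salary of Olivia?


Searching for <employee> with <name>Olivia</name>
Found at position 2
<salary>2000</salary>

ANSWER: 2000


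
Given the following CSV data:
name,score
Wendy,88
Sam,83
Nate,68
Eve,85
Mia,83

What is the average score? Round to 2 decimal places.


Scores: 88, 83, 68, 85, 83
Sum = 407
Count = 5
Average = 407 / 5 = 81.40

ANSWER: 81.40


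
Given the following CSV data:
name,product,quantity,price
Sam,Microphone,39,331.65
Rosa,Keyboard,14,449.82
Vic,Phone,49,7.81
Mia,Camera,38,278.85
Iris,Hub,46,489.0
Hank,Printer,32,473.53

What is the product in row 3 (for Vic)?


Row 3: Vic
Column 'product' = Phone

ANSWER: Phone


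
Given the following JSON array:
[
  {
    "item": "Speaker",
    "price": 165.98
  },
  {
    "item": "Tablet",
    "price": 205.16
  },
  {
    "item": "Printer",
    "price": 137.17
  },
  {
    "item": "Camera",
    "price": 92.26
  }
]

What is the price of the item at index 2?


Array index 2 -> Printer
price = 137.17

ANSWER: 137.17


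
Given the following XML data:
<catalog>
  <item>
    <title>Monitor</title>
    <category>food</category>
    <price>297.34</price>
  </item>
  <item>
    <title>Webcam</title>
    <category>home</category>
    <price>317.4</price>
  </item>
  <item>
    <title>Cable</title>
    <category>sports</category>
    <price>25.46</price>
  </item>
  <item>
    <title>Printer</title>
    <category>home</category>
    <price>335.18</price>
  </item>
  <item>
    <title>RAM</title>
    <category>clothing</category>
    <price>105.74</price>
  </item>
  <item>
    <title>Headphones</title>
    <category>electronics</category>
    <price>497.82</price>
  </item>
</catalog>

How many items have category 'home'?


Scanning <item> elements for <category>home</category>:
  Item 2: Webcam -> MATCH
  Item 4: Printer -> MATCH
Count: 2

ANSWER: 2


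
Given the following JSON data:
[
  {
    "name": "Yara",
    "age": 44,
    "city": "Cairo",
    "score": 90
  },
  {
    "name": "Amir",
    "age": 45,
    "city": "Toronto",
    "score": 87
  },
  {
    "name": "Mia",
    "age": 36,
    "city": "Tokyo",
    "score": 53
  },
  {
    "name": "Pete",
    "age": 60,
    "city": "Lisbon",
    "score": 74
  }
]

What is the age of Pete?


Looking up record where name = Pete
Record index: 3
Field 'age' = 60

ANSWER: 60


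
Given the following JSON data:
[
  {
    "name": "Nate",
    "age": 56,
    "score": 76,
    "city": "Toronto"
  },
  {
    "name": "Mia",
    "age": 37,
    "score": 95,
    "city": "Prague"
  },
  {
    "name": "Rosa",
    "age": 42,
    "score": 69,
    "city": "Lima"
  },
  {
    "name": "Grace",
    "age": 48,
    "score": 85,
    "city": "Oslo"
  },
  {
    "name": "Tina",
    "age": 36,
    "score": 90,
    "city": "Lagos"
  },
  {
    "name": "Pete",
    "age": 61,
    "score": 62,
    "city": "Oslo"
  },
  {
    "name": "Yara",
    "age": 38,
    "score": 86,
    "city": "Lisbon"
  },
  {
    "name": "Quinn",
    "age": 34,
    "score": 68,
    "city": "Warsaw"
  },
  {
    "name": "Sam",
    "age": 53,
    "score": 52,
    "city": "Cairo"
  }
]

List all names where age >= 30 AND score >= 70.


Checking both conditions:
  Nate (age=56, score=76) -> YES
  Mia (age=37, score=95) -> YES
  Rosa (age=42, score=69) -> no
  Grace (age=48, score=85) -> YES
  Tina (age=36, score=90) -> YES
  Pete (age=61, score=62) -> no
  Yara (age=38, score=86) -> YES
  Quinn (age=34, score=68) -> no
  Sam (age=53, score=52) -> no


ANSWER: Nate, Mia, Grace, Tina, Yara


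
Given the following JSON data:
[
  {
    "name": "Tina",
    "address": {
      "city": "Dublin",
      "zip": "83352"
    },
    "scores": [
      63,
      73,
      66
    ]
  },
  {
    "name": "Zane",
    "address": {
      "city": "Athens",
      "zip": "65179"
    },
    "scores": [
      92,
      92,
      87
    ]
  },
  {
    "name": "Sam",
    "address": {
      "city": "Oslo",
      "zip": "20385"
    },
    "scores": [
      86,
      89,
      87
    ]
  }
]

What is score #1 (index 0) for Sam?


Path: records[2].scores[0]
Value: 86

ANSWER: 86


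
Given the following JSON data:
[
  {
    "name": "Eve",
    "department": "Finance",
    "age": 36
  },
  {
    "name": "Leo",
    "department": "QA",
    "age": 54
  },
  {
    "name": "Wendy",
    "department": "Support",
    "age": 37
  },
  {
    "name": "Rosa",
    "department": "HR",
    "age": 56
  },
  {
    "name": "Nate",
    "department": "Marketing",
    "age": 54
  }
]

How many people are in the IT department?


Scanning records for department = IT
  No matches found
Count: 0

ANSWER: 0


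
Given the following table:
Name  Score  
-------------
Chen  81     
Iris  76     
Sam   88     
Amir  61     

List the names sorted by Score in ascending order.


Sorting by Score (ascending):
  Amir: 61
  Iris: 76
  Chen: 81
  Sam: 88


ANSWER: Amir, Iris, Chen, Sam


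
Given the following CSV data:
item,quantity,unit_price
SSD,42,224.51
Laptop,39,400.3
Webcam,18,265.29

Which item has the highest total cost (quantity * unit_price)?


Computing row totals:
  SSD: 9429.42
  Laptop: 15611.7
  Webcam: 4775.22
Maximum: Laptop (15611.7)

ANSWER: Laptop


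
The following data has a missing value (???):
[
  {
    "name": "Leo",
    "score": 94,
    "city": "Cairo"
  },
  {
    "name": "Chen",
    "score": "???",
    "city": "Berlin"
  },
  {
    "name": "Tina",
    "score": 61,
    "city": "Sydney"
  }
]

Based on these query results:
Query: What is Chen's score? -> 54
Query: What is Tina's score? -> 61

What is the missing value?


The missing value is Chen's score
From query: Chen's score = 54

ANSWER: 54


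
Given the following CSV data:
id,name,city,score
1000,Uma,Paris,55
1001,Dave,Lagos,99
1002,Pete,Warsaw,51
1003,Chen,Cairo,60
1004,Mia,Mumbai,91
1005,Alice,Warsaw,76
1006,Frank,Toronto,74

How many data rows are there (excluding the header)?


Counting rows (excluding header):
Header: id,name,city,score
Data rows: 7

ANSWER: 7


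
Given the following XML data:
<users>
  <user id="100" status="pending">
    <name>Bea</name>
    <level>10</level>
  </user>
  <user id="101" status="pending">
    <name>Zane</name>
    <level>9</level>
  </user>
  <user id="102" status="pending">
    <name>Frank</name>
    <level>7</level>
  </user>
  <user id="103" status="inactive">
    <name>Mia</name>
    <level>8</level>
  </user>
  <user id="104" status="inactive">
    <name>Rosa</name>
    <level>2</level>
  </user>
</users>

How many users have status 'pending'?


Counting users with status='pending':
  Bea (id=100) -> MATCH
  Zane (id=101) -> MATCH
  Frank (id=102) -> MATCH
Count: 3

ANSWER: 3


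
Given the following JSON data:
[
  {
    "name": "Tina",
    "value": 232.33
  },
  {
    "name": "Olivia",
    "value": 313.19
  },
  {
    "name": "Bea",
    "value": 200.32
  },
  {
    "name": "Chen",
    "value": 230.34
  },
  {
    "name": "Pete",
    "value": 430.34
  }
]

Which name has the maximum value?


Comparing values:
  Tina: 232.33
  Olivia: 313.19
  Bea: 200.32
  Chen: 230.34
  Pete: 430.34
Maximum: Pete (430.34)

ANSWER: Pete


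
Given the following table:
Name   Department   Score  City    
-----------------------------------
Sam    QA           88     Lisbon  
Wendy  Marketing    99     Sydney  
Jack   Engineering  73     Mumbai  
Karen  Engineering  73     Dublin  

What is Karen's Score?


Row 4: Karen
Score = 73

ANSWER: 73


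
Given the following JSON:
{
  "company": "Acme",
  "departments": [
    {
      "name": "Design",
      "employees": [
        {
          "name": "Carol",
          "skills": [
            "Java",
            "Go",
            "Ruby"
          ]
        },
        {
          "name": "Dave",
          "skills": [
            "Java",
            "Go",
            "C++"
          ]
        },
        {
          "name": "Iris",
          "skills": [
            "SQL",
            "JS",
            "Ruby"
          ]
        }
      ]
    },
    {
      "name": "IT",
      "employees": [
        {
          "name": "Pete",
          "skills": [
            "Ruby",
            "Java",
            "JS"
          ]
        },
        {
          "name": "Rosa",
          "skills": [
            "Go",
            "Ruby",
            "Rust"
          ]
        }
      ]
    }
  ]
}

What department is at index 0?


Path: departments[0].name
Value: Design

ANSWER: Design


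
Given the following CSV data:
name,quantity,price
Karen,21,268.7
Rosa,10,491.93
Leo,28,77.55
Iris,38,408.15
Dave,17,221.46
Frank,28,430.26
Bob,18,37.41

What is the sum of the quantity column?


Values in 'quantity' column:
  Row 1: 21
  Row 2: 10
  Row 3: 28
  Row 4: 38
  Row 5: 17
  Row 6: 28
  Row 7: 18
Sum = 21 + 10 + 28 + 38 + 17 + 28 + 18 = 160

ANSWER: 160


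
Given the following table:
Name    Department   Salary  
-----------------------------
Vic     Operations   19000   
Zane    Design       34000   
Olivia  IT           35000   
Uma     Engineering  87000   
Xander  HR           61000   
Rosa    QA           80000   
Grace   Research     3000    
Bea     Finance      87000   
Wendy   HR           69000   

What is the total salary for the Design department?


Design department members:
  Zane: 34000
Total = 34000 = 34000

ANSWER: 34000


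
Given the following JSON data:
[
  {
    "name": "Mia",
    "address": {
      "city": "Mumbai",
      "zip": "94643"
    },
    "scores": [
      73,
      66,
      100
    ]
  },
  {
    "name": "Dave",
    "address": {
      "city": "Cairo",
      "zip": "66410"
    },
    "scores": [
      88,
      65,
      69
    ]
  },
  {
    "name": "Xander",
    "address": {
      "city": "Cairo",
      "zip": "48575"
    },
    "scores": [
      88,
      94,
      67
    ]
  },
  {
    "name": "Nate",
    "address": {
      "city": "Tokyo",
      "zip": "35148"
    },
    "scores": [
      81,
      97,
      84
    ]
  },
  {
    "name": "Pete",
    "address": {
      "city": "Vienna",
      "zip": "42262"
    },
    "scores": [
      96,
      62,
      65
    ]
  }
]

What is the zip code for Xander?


Path: records[2].address.zip
Value: 48575

ANSWER: 48575


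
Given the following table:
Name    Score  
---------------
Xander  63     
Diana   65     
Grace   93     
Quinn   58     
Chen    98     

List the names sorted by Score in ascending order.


Sorting by Score (ascending):
  Quinn: 58
  Xander: 63
  Diana: 65
  Grace: 93
  Chen: 98


ANSWER: Quinn, Xander, Diana, Grace, Chen


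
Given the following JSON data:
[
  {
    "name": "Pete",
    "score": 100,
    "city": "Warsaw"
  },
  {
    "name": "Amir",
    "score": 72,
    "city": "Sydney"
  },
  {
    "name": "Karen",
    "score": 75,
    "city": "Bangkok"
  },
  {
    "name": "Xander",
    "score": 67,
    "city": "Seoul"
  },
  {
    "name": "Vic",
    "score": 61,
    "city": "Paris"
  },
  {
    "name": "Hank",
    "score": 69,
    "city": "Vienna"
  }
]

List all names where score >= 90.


Filtering records where score >= 90:
  Pete (score=100) -> YES
  Amir (score=72) -> no
  Karen (score=75) -> no
  Xander (score=67) -> no
  Vic (score=61) -> no
  Hank (score=69) -> no


ANSWER: Pete


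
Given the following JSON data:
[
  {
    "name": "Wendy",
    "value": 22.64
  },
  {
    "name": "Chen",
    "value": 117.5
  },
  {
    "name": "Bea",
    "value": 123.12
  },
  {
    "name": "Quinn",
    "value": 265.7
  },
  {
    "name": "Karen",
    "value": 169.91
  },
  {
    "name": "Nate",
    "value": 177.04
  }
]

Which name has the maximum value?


Comparing values:
  Wendy: 22.64
  Chen: 117.5
  Bea: 123.12
  Quinn: 265.7
  Karen: 169.91
  Nate: 177.04
Maximum: Quinn (265.7)

ANSWER: Quinn


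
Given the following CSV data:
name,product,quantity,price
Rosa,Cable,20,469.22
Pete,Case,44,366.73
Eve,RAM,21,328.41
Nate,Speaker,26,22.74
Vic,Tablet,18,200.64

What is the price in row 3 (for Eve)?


Row 3: Eve
Column 'price' = 328.41

ANSWER: 328.41


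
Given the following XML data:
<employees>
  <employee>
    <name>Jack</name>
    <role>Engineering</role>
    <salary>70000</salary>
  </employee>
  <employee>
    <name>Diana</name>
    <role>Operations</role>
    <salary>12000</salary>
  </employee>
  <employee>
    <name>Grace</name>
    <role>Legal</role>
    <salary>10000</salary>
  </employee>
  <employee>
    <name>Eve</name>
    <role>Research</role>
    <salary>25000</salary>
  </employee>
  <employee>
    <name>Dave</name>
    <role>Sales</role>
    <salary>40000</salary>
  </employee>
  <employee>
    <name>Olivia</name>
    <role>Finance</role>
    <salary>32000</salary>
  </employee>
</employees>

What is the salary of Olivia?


Searching for <employee> with <name>Olivia</name>
Found at position 6
<salary>32000</salary>

ANSWER: 32000


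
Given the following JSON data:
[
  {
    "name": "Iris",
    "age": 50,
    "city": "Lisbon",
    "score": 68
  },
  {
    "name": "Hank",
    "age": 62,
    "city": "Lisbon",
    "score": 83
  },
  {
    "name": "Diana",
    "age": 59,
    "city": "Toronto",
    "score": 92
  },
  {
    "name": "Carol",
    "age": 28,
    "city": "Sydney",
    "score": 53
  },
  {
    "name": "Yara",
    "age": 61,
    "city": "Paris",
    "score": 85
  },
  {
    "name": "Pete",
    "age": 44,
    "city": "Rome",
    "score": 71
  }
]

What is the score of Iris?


Looking up record where name = Iris
Record index: 0
Field 'score' = 68

ANSWER: 68


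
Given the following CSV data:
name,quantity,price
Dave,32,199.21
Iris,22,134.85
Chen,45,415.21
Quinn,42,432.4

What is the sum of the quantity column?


Values in 'quantity' column:
  Row 1: 32
  Row 2: 22
  Row 3: 45
  Row 4: 42
Sum = 32 + 22 + 45 + 42 = 141

ANSWER: 141


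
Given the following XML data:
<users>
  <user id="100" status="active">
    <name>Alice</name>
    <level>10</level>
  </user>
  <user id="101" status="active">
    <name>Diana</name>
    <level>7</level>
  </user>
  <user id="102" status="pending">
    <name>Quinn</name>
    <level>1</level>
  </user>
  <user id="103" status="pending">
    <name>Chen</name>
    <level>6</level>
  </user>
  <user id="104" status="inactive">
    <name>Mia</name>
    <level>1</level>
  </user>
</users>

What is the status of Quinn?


Finding user with name = Quinn
user id="102" status="pending"

ANSWER: pending
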